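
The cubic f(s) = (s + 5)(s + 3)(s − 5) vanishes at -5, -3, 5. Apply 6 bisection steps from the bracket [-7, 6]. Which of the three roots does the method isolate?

5

midpoint -0.5: f = -61.875 < 0 → [-0.5, 6]
midpoint 2.75: f = -100.265625 < 0 → [2.75, 6]
midpoint 4.375: f = -43.212891 < 0 → [4.375, 6]
midpoint 5.1875: f = 15.6394 > 0 → [4.375, 5.1875]
midpoint 4.78125: f = -16.6491 < 0 → [4.78125, 5.1875]
midpoint 4.984375: f = -1.2456 < 0 → [4.984375, 5.1875]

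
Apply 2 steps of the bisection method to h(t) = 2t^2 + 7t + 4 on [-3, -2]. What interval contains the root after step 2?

t = -2.5 gives h = -1, negative; keep [-3, -2.5]
t = -2.75 gives h = -0.125, negative; keep [-3, -2.75]

[-3, -2.75]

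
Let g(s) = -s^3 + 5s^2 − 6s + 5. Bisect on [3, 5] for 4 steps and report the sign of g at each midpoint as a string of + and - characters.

-++-

g(4) = -3 < 0, so the root lies in [3, 4]
g(3.5) = 2.375 > 0, so the root lies in [3.5, 4]
g(3.75) = 0.078125 > 0, so the root lies in [3.75, 4]
g(3.875) = -1.3574 < 0, so the root lies in [3.75, 3.875]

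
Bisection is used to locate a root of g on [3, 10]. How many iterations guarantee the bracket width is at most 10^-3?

Width after n steps is 7/2^n. Need 2^n ≥ 7/10^-3 = 7000.
2^12 = 4096 < 7000 ≤ 2^13 = 8192, so n = 13.

13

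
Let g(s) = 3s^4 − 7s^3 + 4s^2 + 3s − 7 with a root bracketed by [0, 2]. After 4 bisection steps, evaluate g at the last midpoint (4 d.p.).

-0.6809

midpoint 1: g = -4 < 0 → [1, 2]
midpoint 1.5: g = -1.9375 < 0 → [1.5, 2]
midpoint 1.75: g = 1.121094 > 0 → [1.5, 1.75]
midpoint 1.625: g = -0.6809 < 0 → [1.625, 1.75]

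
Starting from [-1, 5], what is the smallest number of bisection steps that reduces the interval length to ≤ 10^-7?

Width after n steps is 6/2^n. Need 2^n ≥ 6/10^-7 = 60000000.
2^25 = 33554432 < 60000000 ≤ 2^26 = 67108864, so n = 26.

26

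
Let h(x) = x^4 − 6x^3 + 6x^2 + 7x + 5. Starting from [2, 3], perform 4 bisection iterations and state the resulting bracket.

[2.875, 2.9375]

x = 2.5 gives h = 5.3125, positive; keep [2.5, 3]
x = 2.75 gives h = 2.035156, positive; keep [2.75, 3]
x = 2.875 gives h = 0.457275, positive; keep [2.875, 3]
x = 2.9375 gives h = -0.2905, negative; keep [2.875, 2.9375]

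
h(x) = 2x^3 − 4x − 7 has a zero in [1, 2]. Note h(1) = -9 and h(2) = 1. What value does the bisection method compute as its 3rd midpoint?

x = 1.5 gives h = -6.25, negative; keep [1.5, 2]
x = 1.75 gives h = -3.28125, negative; keep [1.75, 2]
x = 1.875 gives h = -1.316406, negative; keep [1.875, 2]

1.875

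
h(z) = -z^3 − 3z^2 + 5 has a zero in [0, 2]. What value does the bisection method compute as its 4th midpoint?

m = 1, h(m) = 1 (+); new bracket [1, 2]
m = 1.5, h(m) = -5.125 (−); new bracket [1, 1.5]
m = 1.25, h(m) = -1.640625 (−); new bracket [1, 1.25]
m = 1.125, h(m) = -0.2207 (−); new bracket [1, 1.125]

1.125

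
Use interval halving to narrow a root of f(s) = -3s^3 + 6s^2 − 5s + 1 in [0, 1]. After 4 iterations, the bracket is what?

m = 0.5, f(m) = -0.375 (−); new bracket [0, 0.5]
m = 0.25, f(m) = 0.078125 (+); new bracket [0.25, 0.5]
m = 0.375, f(m) = -0.189453 (−); new bracket [0.25, 0.375]
m = 0.3125, f(m) = -0.0681 (−); new bracket [0.25, 0.3125]

[0.25, 0.3125]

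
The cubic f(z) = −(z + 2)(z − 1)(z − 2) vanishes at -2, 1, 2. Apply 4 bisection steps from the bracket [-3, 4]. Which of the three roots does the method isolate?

f(0.5) = -1.875 < 0, so the root lies in [-3, 0.5]
f(-1.25) = -5.484375 < 0, so the root lies in [-3, -1.25]
f(-2.125) = 1.611328 > 0, so the root lies in [-2.125, -1.25]
f(-1.6875) = -3.0969 < 0, so the root lies in [-2.125, -1.6875]

-2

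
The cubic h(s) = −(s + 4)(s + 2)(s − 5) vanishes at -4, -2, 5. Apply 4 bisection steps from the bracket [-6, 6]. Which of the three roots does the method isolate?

5

s = 0 gives h = 40, positive; keep [0, 6]
s = 3 gives h = 70, positive; keep [3, 6]
s = 4.5 gives h = 27.625, positive; keep [4.5, 6]
s = 5.25 gives h = -16.7656, negative; keep [4.5, 5.25]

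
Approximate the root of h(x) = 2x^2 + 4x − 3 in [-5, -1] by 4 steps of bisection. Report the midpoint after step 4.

x = -3 gives h = 3, positive; keep [-3, -1]
x = -2 gives h = -3, negative; keep [-3, -2]
x = -2.5 gives h = -0.5, negative; keep [-3, -2.5]
x = -2.75 gives h = 1.125, positive; keep [-2.75, -2.5]

-2.75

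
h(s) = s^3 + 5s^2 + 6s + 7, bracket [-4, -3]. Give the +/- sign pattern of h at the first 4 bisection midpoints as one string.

h(-3.5) = 4.375 > 0, so the root lies in [-4, -3.5]
h(-3.75) = 2.078125 > 0, so the root lies in [-4, -3.75]
h(-3.875) = 0.642578 > 0, so the root lies in [-4, -3.875]
h(-3.9375) = -0.1521 < 0, so the root lies in [-3.9375, -3.875]

+++-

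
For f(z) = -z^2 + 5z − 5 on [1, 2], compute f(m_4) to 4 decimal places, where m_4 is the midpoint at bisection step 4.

m = 1.5, f(m) = 0.25 (+); new bracket [1, 1.5]
m = 1.25, f(m) = -0.3125 (−); new bracket [1.25, 1.5]
m = 1.375, f(m) = -0.015625 (−); new bracket [1.375, 1.5]
m = 1.4375, f(m) = 0.1211 (+); new bracket [1.375, 1.4375]

0.1211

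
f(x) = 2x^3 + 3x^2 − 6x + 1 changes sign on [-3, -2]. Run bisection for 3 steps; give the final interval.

[-2.75, -2.625]

f(-2.5) = 3.5 > 0, so the root lies in [-3, -2.5]
f(-2.75) = -1.40625 < 0, so the root lies in [-2.75, -2.5]
f(-2.625) = 1.246094 > 0, so the root lies in [-2.75, -2.625]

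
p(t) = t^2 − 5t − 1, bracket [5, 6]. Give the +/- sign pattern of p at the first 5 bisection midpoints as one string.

++--+

t = 5.5 gives p = 1.75, positive; keep [5, 5.5]
t = 5.25 gives p = 0.3125, positive; keep [5, 5.25]
t = 5.125 gives p = -0.359375, negative; keep [5.125, 5.25]
t = 5.1875 gives p = -0.0273, negative; keep [5.1875, 5.25]
t = 5.21875 gives p = 0.1416, positive; keep [5.1875, 5.21875]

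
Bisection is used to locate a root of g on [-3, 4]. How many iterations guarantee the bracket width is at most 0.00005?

18

Width after n steps is 7/2^n. Need 2^n ≥ 7/0.00005 = 140000.
2^17 = 131072 < 140000 ≤ 2^18 = 262144, so n = 18.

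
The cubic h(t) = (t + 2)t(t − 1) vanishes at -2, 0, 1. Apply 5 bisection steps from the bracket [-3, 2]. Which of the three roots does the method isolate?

m = -0.5, h(m) = 1.125 (+); new bracket [-3, -0.5]
m = -1.75, h(m) = 1.203125 (+); new bracket [-3, -1.75]
m = -2.375, h(m) = -3.005859 (−); new bracket [-2.375, -1.75]
m = -2.0625, h(m) = -0.3948 (−); new bracket [-2.0625, -1.75]
m = -1.90625, h(m) = 0.5194 (+); new bracket [-2.0625, -1.90625]

-2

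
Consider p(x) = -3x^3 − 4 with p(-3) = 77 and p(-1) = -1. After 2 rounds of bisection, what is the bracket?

[-1.5, -1]

p(-2) = 20 > 0, so the root lies in [-2, -1]
p(-1.5) = 6.125 > 0, so the root lies in [-1.5, -1]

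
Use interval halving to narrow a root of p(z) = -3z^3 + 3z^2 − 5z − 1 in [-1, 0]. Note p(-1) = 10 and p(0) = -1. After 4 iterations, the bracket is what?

[-0.1875, -0.125]

m = -0.5, p(m) = 2.625 (+); new bracket [-0.5, 0]
m = -0.25, p(m) = 0.484375 (+); new bracket [-0.25, 0]
m = -0.125, p(m) = -0.322266 (−); new bracket [-0.25, -0.125]
m = -0.1875, p(m) = 0.0627 (+); new bracket [-0.1875, -0.125]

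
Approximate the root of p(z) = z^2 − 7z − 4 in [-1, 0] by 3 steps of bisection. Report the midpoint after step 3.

z = -0.5 gives p = -0.25, negative; keep [-1, -0.5]
z = -0.75 gives p = 1.8125, positive; keep [-0.75, -0.5]
z = -0.625 gives p = 0.765625, positive; keep [-0.625, -0.5]

-0.625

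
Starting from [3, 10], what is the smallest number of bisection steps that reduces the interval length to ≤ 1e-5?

20

Width after n steps is 7/2^n. Need 2^n ≥ 7/1e-5 = 700000.
2^19 = 524288 < 700000 ≤ 2^20 = 1048576, so n = 20.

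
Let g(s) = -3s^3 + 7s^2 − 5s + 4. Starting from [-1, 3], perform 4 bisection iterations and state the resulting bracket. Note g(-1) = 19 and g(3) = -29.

g(1) = 3 > 0, so the root lies in [1, 3]
g(2) = -2 < 0, so the root lies in [1, 2]
g(1.5) = 2.125 > 0, so the root lies in [1.5, 2]
g(1.75) = 0.6094 > 0, so the root lies in [1.75, 2]

[1.75, 2]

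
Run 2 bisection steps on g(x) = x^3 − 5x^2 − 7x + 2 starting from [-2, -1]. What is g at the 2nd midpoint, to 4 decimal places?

m = -1.5, g(m) = -2.125 (−); new bracket [-1.5, -1]
m = -1.25, g(m) = 0.984375 (+); new bracket [-1.5, -1.25]

0.9844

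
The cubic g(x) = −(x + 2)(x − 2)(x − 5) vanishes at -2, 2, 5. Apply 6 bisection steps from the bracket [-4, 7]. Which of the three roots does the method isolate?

-2

m = 1.5, g(m) = -6.125 (−); new bracket [-4, 1.5]
m = -1.25, g(m) = -15.234375 (−); new bracket [-4, -1.25]
m = -2.625, g(m) = 22.041016 (+); new bracket [-2.625, -1.25]
m = -1.9375, g(m) = -1.7073 (−); new bracket [-2.625, -1.9375]
m = -2.28125, g(m) = 8.7674 (+); new bracket [-2.28125, -1.9375]
m = -2.109375, g(m) = 3.1954 (+); new bracket [-2.109375, -1.9375]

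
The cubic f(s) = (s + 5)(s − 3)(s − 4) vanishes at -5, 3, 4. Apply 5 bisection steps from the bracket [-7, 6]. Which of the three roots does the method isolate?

-5

midpoint -0.5: f = 70.875 > 0 → [-7, -0.5]
midpoint -3.75: f = 65.390625 > 0 → [-7, -3.75]
midpoint -5.375: f = -29.443359 < 0 → [-5.375, -3.75]
midpoint -4.5625: f = 28.3298 > 0 → [-5.375, -4.5625]
midpoint -4.96875: f = 2.2334 > 0 → [-5.375, -4.96875]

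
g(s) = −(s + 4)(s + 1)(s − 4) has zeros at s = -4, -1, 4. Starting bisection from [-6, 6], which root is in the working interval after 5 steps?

4

s = 0 gives g = 16, positive; keep [0, 6]
s = 3 gives g = 28, positive; keep [3, 6]
s = 4.5 gives g = -23.375, negative; keep [3, 4.5]
s = 3.75 gives g = 9.2031, positive; keep [3.75, 4.5]
s = 4.125 gives g = -5.2051, negative; keep [3.75, 4.125]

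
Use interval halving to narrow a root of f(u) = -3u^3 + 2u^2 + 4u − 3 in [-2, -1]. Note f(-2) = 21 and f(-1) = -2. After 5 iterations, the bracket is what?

midpoint -1.5: f = 5.625 > 0 → [-1.5, -1]
midpoint -1.25: f = 0.984375 > 0 → [-1.25, -1]
midpoint -1.125: f = -0.697266 < 0 → [-1.25, -1.125]
midpoint -1.1875: f = 0.094 > 0 → [-1.1875, -1.125]
midpoint -1.15625: f = -0.3138 < 0 → [-1.1875, -1.15625]

[-1.1875, -1.15625]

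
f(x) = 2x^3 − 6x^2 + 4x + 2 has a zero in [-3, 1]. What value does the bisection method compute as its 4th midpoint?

m = -1, f(m) = -10 (−); new bracket [-1, 1]
m = 0, f(m) = 2 (+); new bracket [-1, 0]
m = -0.5, f(m) = -1.75 (−); new bracket [-0.5, 0]
m = -0.25, f(m) = 0.5938 (+); new bracket [-0.5, -0.25]

-0.25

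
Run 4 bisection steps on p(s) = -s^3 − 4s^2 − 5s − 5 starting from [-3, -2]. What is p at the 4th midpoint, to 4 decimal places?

-0.3308

midpoint -2.5: p = -1.875 < 0 → [-3, -2.5]
midpoint -2.75: p = -0.703125 < 0 → [-3, -2.75]
midpoint -2.875: p = 0.076172 > 0 → [-2.875, -2.75]
midpoint -2.8125: p = -0.3308 < 0 → [-2.875, -2.8125]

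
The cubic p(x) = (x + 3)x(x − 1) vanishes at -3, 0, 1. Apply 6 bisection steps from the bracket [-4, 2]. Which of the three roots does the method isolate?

m = -1, p(m) = 4 (+); new bracket [-4, -1]
m = -2.5, p(m) = 4.375 (+); new bracket [-4, -2.5]
m = -3.25, p(m) = -3.453125 (−); new bracket [-3.25, -2.5]
m = -2.875, p(m) = 1.3926 (+); new bracket [-3.25, -2.875]
m = -3.0625, p(m) = -0.7776 (−); new bracket [-3.0625, -2.875]
m = -2.96875, p(m) = 0.3682 (+); new bracket [-3.0625, -2.96875]

-3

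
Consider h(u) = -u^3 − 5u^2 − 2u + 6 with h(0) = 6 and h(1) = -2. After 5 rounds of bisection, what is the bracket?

u = 0.5 gives h = 3.625, positive; keep [0.5, 1]
u = 0.75 gives h = 1.265625, positive; keep [0.75, 1]
u = 0.875 gives h = -0.248047, negative; keep [0.75, 0.875]
u = 0.8125 gives h = 0.5378, positive; keep [0.8125, 0.875]
u = 0.84375 gives h = 0.1523, positive; keep [0.84375, 0.875]

[0.84375, 0.875]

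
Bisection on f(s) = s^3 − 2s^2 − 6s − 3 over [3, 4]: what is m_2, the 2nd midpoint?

f(3.5) = -5.625 < 0, so the root lies in [3.5, 4]
f(3.75) = -0.890625 < 0, so the root lies in [3.75, 4]

3.75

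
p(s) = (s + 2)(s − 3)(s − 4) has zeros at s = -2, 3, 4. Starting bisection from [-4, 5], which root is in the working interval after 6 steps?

-2

s = 0.5 gives p = 21.875, positive; keep [-4, 0.5]
s = -1.75 gives p = 6.828125, positive; keep [-4, -1.75]
s = -2.875 gives p = -35.341797, negative; keep [-2.875, -1.75]
s = -2.3125 gives p = -10.4797, negative; keep [-2.3125, -1.75]
s = -2.03125 gives p = -0.9483, negative; keep [-2.03125, -1.75]
s = -1.890625 gives p = 3.151, positive; keep [-2.03125, -1.890625]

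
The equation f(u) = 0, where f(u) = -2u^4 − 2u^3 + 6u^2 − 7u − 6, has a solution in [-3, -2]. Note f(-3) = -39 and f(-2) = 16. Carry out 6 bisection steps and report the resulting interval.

m = -2.5, f(m) = 2.125 (+); new bracket [-3, -2.5]
m = -2.75, f(m) = -14.164062 (−); new bracket [-2.75, -2.5]
m = -2.625, f(m) = -5.066895 (−); new bracket [-2.625, -2.5]
m = -2.5625, f(m) = -1.2466 (−); new bracket [-2.5625, -2.5]
m = -2.53125, f(m) = 0.4936 (+); new bracket [-2.5625, -2.53125]
m = -2.546875, f(m) = -0.3627 (−); new bracket [-2.546875, -2.53125]

[-2.546875, -2.53125]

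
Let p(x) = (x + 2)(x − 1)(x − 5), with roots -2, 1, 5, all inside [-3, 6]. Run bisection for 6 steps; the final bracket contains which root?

x = 1.5 gives p = -6.125, negative; keep [1.5, 6]
x = 3.75 gives p = -19.765625, negative; keep [3.75, 6]
x = 4.875 gives p = -3.330078, negative; keep [4.875, 6]
x = 5.4375 gives p = 14.4392, positive; keep [4.875, 5.4375]
x = 5.15625 gives p = 4.6474, positive; keep [4.875, 5.15625]
x = 5.015625 gives p = 0.4402, positive; keep [4.875, 5.015625]

5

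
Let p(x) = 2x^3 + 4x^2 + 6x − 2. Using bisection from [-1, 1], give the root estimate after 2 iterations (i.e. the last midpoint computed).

midpoint 0: p = -2 < 0 → [0, 1]
midpoint 0.5: p = 2.25 > 0 → [0, 0.5]

0.5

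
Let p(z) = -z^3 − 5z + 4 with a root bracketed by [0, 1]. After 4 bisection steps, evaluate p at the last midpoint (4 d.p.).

0.2375

midpoint 0.5: p = 1.375 > 0 → [0.5, 1]
midpoint 0.75: p = -0.171875 < 0 → [0.5, 0.75]
midpoint 0.625: p = 0.630859 > 0 → [0.625, 0.75]
midpoint 0.6875: p = 0.2375 > 0 → [0.6875, 0.75]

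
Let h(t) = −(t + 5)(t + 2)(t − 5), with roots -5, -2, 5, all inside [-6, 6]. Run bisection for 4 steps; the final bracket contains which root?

t = 0 gives h = 50, positive; keep [0, 6]
t = 3 gives h = 80, positive; keep [3, 6]
t = 4.5 gives h = 30.875, positive; keep [4.5, 6]
t = 5.25 gives h = -18.5781, negative; keep [4.5, 5.25]

5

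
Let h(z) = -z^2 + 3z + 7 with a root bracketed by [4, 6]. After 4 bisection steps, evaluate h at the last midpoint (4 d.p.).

z = 5 gives h = -3, negative; keep [4, 5]
z = 4.5 gives h = 0.25, positive; keep [4.5, 5]
z = 4.75 gives h = -1.3125, negative; keep [4.5, 4.75]
z = 4.625 gives h = -0.5156, negative; keep [4.5, 4.625]

-0.5156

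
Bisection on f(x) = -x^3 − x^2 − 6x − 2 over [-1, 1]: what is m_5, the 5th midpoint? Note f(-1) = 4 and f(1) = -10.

-0.3125

midpoint 0: f = -2 < 0 → [-1, 0]
midpoint -0.5: f = 0.875 > 0 → [-0.5, 0]
midpoint -0.25: f = -0.546875 < 0 → [-0.5, -0.25]
midpoint -0.375: f = 0.1621 > 0 → [-0.375, -0.25]
midpoint -0.3125: f = -0.1921 < 0 → [-0.375, -0.3125]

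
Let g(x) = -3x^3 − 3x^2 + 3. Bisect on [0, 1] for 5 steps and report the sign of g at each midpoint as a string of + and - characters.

g(0.5) = 1.875 > 0, so the root lies in [0.5, 1]
g(0.75) = 0.046875 > 0, so the root lies in [0.75, 1]
g(0.875) = -1.306641 < 0, so the root lies in [0.75, 0.875]
g(0.8125) = -0.5896 < 0, so the root lies in [0.75, 0.8125]
g(0.78125) = -0.2616 < 0, so the root lies in [0.75, 0.78125]

++---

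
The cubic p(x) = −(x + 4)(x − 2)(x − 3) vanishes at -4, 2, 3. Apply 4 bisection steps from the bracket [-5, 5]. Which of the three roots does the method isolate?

m = 0, p(m) = -24 (−); new bracket [-5, 0]
m = -2.5, p(m) = -37.125 (−); new bracket [-5, -2.5]
m = -3.75, p(m) = -9.703125 (−); new bracket [-5, -3.75]
m = -4.375, p(m) = 17.6309 (+); new bracket [-4.375, -3.75]

-4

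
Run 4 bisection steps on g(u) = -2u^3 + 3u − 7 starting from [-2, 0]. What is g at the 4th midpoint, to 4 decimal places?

m = -1, g(m) = -8 (−); new bracket [-2, -1]
m = -1.5, g(m) = -4.75 (−); new bracket [-2, -1.5]
m = -1.75, g(m) = -1.53125 (−); new bracket [-2, -1.75]
m = -1.875, g(m) = 0.5586 (+); new bracket [-1.875, -1.75]

0.5586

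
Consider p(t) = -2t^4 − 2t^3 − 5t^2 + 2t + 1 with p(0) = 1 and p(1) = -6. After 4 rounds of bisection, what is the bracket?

[0.5, 0.5625]

m = 0.5, p(m) = 0.375 (+); new bracket [0.5, 1]
m = 0.75, p(m) = -1.789062 (−); new bracket [0.5, 0.75]
m = 0.625, p(m) = -0.496582 (−); new bracket [0.5, 0.625]
m = 0.5625, p(m) = -0.0132 (−); new bracket [0.5, 0.5625]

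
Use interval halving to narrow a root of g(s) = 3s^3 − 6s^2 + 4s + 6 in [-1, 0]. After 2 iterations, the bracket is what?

[-0.75, -0.5]

m = -0.5, g(m) = 2.125 (+); new bracket [-1, -0.5]
m = -0.75, g(m) = -1.640625 (−); new bracket [-0.75, -0.5]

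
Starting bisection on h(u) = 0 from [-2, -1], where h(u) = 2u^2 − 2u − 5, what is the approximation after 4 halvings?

-1.1875

u = -1.5 gives h = 2.5, positive; keep [-1.5, -1]
u = -1.25 gives h = 0.625, positive; keep [-1.25, -1]
u = -1.125 gives h = -0.21875, negative; keep [-1.25, -1.125]
u = -1.1875 gives h = 0.1953, positive; keep [-1.1875, -1.125]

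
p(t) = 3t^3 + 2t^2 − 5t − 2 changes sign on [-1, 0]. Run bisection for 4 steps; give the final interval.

[-0.4375, -0.375]

t = -0.5 gives p = 0.625, positive; keep [-0.5, 0]
t = -0.25 gives p = -0.671875, negative; keep [-0.5, -0.25]
t = -0.375 gives p = -0.001953, negative; keep [-0.5, -0.375]
t = -0.4375 gives p = 0.3191, positive; keep [-0.4375, -0.375]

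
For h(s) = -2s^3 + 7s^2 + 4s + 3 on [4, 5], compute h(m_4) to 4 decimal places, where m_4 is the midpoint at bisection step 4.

0.6831

midpoint 4.5: h = -19.5 < 0 → [4, 4.5]
midpoint 4.25: h = -7.09375 < 0 → [4, 4.25]
midpoint 4.125: h = -1.769531 < 0 → [4, 4.125]
midpoint 4.0625: h = 0.6831 > 0 → [4.0625, 4.125]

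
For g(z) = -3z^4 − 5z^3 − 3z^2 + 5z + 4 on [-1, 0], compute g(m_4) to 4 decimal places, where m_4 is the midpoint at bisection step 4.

0.0991

midpoint -0.5: g = 1.1875 > 0 → [-1, -0.5]
midpoint -0.75: g = -0.277344 < 0 → [-0.75, -0.5]
midpoint -0.625: g = 0.466064 > 0 → [-0.75, -0.625]
midpoint -0.6875: g = 0.0991 > 0 → [-0.75, -0.6875]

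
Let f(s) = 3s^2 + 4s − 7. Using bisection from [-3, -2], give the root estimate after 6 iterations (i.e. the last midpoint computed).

s = -2.5 gives f = 1.75, positive; keep [-2.5, -2]
s = -2.25 gives f = -0.8125, negative; keep [-2.5, -2.25]
s = -2.375 gives f = 0.421875, positive; keep [-2.375, -2.25]
s = -2.3125 gives f = -0.207, negative; keep [-2.375, -2.3125]
s = -2.34375 gives f = 0.1045, positive; keep [-2.34375, -2.3125]
s = -2.328125 gives f = -0.052, negative; keep [-2.34375, -2.328125]

-2.328125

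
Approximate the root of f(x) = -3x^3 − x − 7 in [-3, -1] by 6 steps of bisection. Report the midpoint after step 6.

m = -2, f(m) = 19 (+); new bracket [-2, -1]
m = -1.5, f(m) = 4.625 (+); new bracket [-1.5, -1]
m = -1.25, f(m) = 0.109375 (+); new bracket [-1.25, -1]
m = -1.125, f(m) = -1.6035 (−); new bracket [-1.25, -1.125]
m = -1.1875, f(m) = -0.7888 (−); new bracket [-1.25, -1.1875]
m = -1.21875, f(m) = -0.3504 (−); new bracket [-1.25, -1.21875]

-1.21875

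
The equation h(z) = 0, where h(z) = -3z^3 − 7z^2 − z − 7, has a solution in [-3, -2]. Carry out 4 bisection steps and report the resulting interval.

h(-2.5) = -1.375 < 0, so the root lies in [-3, -2.5]
h(-2.75) = 5.203125 > 0, so the root lies in [-2.75, -2.5]
h(-2.625) = 1.654297 > 0, so the root lies in [-2.625, -2.5]
h(-2.5625) = 0.0769 > 0, so the root lies in [-2.5625, -2.5]

[-2.5625, -2.5]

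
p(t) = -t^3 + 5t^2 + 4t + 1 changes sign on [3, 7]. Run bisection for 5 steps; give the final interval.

p(5) = 21 > 0, so the root lies in [5, 7]
p(6) = -11 < 0, so the root lies in [5, 6]
p(5.5) = 7.875 > 0, so the root lies in [5.5, 6]
p(5.75) = -0.7969 < 0, so the root lies in [5.5, 5.75]
p(5.625) = 3.7246 > 0, so the root lies in [5.625, 5.75]

[5.625, 5.75]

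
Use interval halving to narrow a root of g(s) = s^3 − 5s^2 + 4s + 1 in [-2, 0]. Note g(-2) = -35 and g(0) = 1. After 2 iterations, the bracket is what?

m = -1, g(m) = -9 (−); new bracket [-1, 0]
m = -0.5, g(m) = -2.375 (−); new bracket [-0.5, 0]

[-0.5, 0]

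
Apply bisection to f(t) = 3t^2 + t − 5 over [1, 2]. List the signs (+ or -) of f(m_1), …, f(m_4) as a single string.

++-+

f(1.5) = 3.25 > 0, so the root lies in [1, 1.5]
f(1.25) = 0.9375 > 0, so the root lies in [1, 1.25]
f(1.125) = -0.078125 < 0, so the root lies in [1.125, 1.25]
f(1.1875) = 0.418 > 0, so the root lies in [1.125, 1.1875]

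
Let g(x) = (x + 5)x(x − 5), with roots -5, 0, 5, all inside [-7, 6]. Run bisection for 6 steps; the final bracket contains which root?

-5

g(-0.5) = 12.375 > 0, so the root lies in [-7, -0.5]
g(-3.75) = 41.015625 > 0, so the root lies in [-7, -3.75]
g(-5.375) = -20.912109 < 0, so the root lies in [-5.375, -3.75]
g(-4.5625) = 19.0876 > 0, so the root lies in [-5.375, -4.5625]
g(-4.96875) = 1.5479 > 0, so the root lies in [-5.375, -4.96875]
g(-5.171875) = -9.0419 < 0, so the root lies in [-5.171875, -4.96875]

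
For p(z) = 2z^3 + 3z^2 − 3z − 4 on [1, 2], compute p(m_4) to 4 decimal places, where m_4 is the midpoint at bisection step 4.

0.0171

p(1.5) = 5 > 0, so the root lies in [1, 1.5]
p(1.25) = 0.84375 > 0, so the root lies in [1, 1.25]
p(1.125) = -0.730469 < 0, so the root lies in [1.125, 1.25]
p(1.1875) = 0.0171 > 0, so the root lies in [1.125, 1.1875]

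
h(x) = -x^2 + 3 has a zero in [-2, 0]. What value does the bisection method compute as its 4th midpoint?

-1.625

midpoint -1: h = 2 > 0 → [-2, -1]
midpoint -1.5: h = 0.75 > 0 → [-2, -1.5]
midpoint -1.75: h = -0.0625 < 0 → [-1.75, -1.5]
midpoint -1.625: h = 0.3594 > 0 → [-1.75, -1.625]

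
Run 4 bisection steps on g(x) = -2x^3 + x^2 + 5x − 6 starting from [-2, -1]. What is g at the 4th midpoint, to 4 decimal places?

g(-1.5) = -4.5 < 0, so the root lies in [-2, -1.5]
g(-1.75) = -0.96875 < 0, so the root lies in [-2, -1.75]
g(-1.875) = 1.324219 > 0, so the root lies in [-1.875, -1.75]
g(-1.8125) = 0.1313 > 0, so the root lies in [-1.8125, -1.75]

0.1313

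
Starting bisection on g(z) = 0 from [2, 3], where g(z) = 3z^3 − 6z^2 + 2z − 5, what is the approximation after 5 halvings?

z = 2.5 gives g = 9.375, positive; keep [2, 2.5]
z = 2.25 gives g = 3.296875, positive; keep [2, 2.25]
z = 2.125 gives g = 0.943359, positive; keep [2, 2.125]
z = 2.0625 gives g = -0.0774, negative; keep [2.0625, 2.125]
z = 2.09375 gives g = 0.4204, positive; keep [2.0625, 2.09375]

2.09375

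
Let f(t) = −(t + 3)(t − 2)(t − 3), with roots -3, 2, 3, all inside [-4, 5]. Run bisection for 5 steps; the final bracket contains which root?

f(0.5) = -13.125 < 0, so the root lies in [-4, 0.5]
f(-1.75) = -22.265625 < 0, so the root lies in [-4, -1.75]
f(-2.875) = -3.580078 < 0, so the root lies in [-4, -2.875]
f(-3.4375) = 15.3142 > 0, so the root lies in [-3.4375, -2.875]
f(-3.15625) = 4.9599 > 0, so the root lies in [-3.15625, -2.875]

-3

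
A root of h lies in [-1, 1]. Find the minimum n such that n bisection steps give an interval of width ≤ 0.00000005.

26

Width after n steps is 2/2^n. Need 2^n ≥ 2/0.00000005 = 40000000.
2^25 = 33554432 < 40000000 ≤ 2^26 = 67108864, so n = 26.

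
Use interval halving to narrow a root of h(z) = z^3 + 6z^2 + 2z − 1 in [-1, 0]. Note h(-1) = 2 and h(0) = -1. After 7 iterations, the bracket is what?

midpoint -0.5: h = -0.625 < 0 → [-1, -0.5]
midpoint -0.75: h = 0.453125 > 0 → [-0.75, -0.5]
midpoint -0.625: h = -0.150391 < 0 → [-0.75, -0.625]
midpoint -0.6875: h = 0.136 > 0 → [-0.6875, -0.625]
midpoint -0.65625: h = -0.0111 < 0 → [-0.6875, -0.65625]
midpoint -0.671875: h = 0.0615 > 0 → [-0.671875, -0.65625]
midpoint -0.6640625: h = 0.0249 > 0 → [-0.6640625, -0.65625]

[-0.6640625, -0.65625]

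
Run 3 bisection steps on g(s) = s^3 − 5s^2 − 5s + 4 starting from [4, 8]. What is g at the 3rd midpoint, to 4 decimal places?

-8.3750

midpoint 6: g = 10 > 0 → [4, 6]
midpoint 5: g = -21 < 0 → [5, 6]
midpoint 5.5: g = -8.375 < 0 → [5.5, 6]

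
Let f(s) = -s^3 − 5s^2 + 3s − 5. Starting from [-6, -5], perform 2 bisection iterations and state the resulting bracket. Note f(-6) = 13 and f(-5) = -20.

[-5.75, -5.5]

m = -5.5, f(m) = -6.375 (−); new bracket [-6, -5.5]
m = -5.75, f(m) = 2.546875 (+); new bracket [-5.75, -5.5]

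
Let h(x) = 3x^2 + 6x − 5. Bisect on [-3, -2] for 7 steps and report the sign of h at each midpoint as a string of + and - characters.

h(-2.5) = -1.25 < 0, so the root lies in [-3, -2.5]
h(-2.75) = 1.1875 > 0, so the root lies in [-2.75, -2.5]
h(-2.625) = -0.078125 < 0, so the root lies in [-2.75, -2.625]
h(-2.6875) = 0.543 > 0, so the root lies in [-2.6875, -2.625]
h(-2.65625) = 0.2295 > 0, so the root lies in [-2.65625, -2.625]
h(-2.640625) = 0.075 > 0, so the root lies in [-2.640625, -2.625]
h(-2.6328125) = -0.0018 < 0, so the root lies in [-2.640625, -2.6328125]

-+-+++-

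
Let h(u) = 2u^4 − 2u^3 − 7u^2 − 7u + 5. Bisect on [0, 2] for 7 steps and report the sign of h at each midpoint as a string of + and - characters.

u = 1 gives h = -9, negative; keep [0, 1]
u = 0.5 gives h = -0.375, negative; keep [0, 0.5]
u = 0.25 gives h = 2.789062, positive; keep [0.25, 0.5]
u = 0.375 gives h = 1.3247, positive; keep [0.375, 0.5]
u = 0.4375 gives h = 0.5034, positive; keep [0.4375, 0.5]
u = 0.46875 gives h = 0.0712, positive; keep [0.46875, 0.5]
u = 0.484375 gives h = -0.1502, negative; keep [0.46875, 0.484375]

--++++-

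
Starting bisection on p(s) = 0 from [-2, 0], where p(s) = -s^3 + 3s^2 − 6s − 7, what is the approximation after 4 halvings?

-0.875

midpoint -1: p = 3 > 0 → [-1, 0]
midpoint -0.5: p = -3.125 < 0 → [-1, -0.5]
midpoint -0.75: p = -0.390625 < 0 → [-1, -0.75]
midpoint -0.875: p = 1.2168 > 0 → [-0.875, -0.75]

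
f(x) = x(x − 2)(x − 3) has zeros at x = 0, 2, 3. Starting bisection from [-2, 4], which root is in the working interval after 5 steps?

0

midpoint 1: f = 2 > 0 → [-2, 1]
midpoint -0.5: f = -4.375 < 0 → [-0.5, 1]
midpoint 0.25: f = 1.203125 > 0 → [-0.5, 0.25]
midpoint -0.125: f = -0.8301 < 0 → [-0.125, 0.25]
midpoint 0.0625: f = 0.3557 > 0 → [-0.125, 0.0625]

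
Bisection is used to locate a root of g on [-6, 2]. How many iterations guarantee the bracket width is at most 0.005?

11

Width after n steps is 8/2^n. Need 2^n ≥ 8/0.005 = 1600.
2^10 = 1024 < 1600 ≤ 2^11 = 2048, so n = 11.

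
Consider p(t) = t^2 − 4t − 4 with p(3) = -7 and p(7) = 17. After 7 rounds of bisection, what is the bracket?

m = 5, p(m) = 1 (+); new bracket [3, 5]
m = 4, p(m) = -4 (−); new bracket [4, 5]
m = 4.5, p(m) = -1.75 (−); new bracket [4.5, 5]
m = 4.75, p(m) = -0.4375 (−); new bracket [4.75, 5]
m = 4.875, p(m) = 0.2656 (+); new bracket [4.75, 4.875]
m = 4.8125, p(m) = -0.0898 (−); new bracket [4.8125, 4.875]
m = 4.84375, p(m) = 0.0869 (+); new bracket [4.8125, 4.84375]

[4.8125, 4.84375]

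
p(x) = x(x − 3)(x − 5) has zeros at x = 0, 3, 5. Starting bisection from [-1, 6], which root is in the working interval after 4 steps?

p(2.5) = 3.125 > 0, so the root lies in [-1, 2.5]
p(0.75) = 7.171875 > 0, so the root lies in [-1, 0.75]
p(-0.125) = -2.001953 < 0, so the root lies in [-0.125, 0.75]
p(0.3125) = 3.9368 > 0, so the root lies in [-0.125, 0.3125]

0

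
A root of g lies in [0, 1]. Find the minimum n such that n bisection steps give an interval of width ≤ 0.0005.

Width after n steps is 1/2^n. Need 2^n ≥ 1/0.0005 = 2000.
2^10 = 1024 < 2000 ≤ 2^11 = 2048, so n = 11.

11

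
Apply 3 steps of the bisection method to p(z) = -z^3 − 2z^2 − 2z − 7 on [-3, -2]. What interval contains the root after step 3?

m = -2.5, p(m) = 1.125 (+); new bracket [-2.5, -2]
m = -2.25, p(m) = -1.234375 (−); new bracket [-2.5, -2.25]
m = -2.375, p(m) = -0.134766 (−); new bracket [-2.5, -2.375]

[-2.5, -2.375]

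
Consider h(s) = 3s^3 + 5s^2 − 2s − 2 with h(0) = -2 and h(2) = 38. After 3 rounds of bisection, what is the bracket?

[0.5, 0.75]

m = 1, h(m) = 4 (+); new bracket [0, 1]
m = 0.5, h(m) = -1.375 (−); new bracket [0.5, 1]
m = 0.75, h(m) = 0.578125 (+); new bracket [0.5, 0.75]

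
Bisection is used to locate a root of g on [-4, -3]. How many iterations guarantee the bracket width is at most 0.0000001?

Width after n steps is 1/2^n. Need 2^n ≥ 1/0.0000001 = 10000000.
2^23 = 8388608 < 10000000 ≤ 2^24 = 16777216, so n = 24.

24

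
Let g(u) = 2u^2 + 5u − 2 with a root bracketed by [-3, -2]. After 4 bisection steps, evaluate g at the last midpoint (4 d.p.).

-0.2422

midpoint -2.5: g = -2 < 0 → [-3, -2.5]
midpoint -2.75: g = -0.625 < 0 → [-3, -2.75]
midpoint -2.875: g = 0.15625 > 0 → [-2.875, -2.75]
midpoint -2.8125: g = -0.2422 < 0 → [-2.875, -2.8125]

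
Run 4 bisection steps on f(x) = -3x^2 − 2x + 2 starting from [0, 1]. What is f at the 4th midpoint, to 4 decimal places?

f(0.5) = 0.25 > 0, so the root lies in [0.5, 1]
f(0.75) = -1.1875 < 0, so the root lies in [0.5, 0.75]
f(0.625) = -0.421875 < 0, so the root lies in [0.5, 0.625]
f(0.5625) = -0.0742 < 0, so the root lies in [0.5, 0.5625]

-0.0742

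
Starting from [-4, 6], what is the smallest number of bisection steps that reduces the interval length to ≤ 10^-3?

14

Width after n steps is 10/2^n. Need 2^n ≥ 10/10^-3 = 10000.
2^13 = 8192 < 10000 ≤ 2^14 = 16384, so n = 14.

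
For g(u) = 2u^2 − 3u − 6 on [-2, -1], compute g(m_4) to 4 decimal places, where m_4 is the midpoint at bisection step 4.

0.3828

midpoint -1.5: g = 3 > 0 → [-1.5, -1]
midpoint -1.25: g = 0.875 > 0 → [-1.25, -1]
midpoint -1.125: g = -0.09375 < 0 → [-1.25, -1.125]
midpoint -1.1875: g = 0.3828 > 0 → [-1.1875, -1.125]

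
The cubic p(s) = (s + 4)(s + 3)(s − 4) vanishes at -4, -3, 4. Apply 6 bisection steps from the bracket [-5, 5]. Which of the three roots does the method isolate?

4

p(0) = -48 < 0, so the root lies in [0, 5]
p(2.5) = -53.625 < 0, so the root lies in [2.5, 5]
p(3.75) = -13.078125 < 0, so the root lies in [3.75, 5]
p(4.375) = 23.1621 > 0, so the root lies in [3.75, 4.375]
p(4.0625) = 3.5588 > 0, so the root lies in [3.75, 4.0625]
p(3.90625) = -5.119 < 0, so the root lies in [3.90625, 4.0625]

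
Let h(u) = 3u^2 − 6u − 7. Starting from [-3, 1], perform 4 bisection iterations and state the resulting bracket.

[-1, -0.75]

h(-1) = 2 > 0, so the root lies in [-1, 1]
h(0) = -7 < 0, so the root lies in [-1, 0]
h(-0.5) = -3.25 < 0, so the root lies in [-1, -0.5]
h(-0.75) = -0.8125 < 0, so the root lies in [-1, -0.75]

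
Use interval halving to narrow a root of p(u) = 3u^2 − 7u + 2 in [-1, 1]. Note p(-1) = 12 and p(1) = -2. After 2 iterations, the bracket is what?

p(0) = 2 > 0, so the root lies in [0, 1]
p(0.5) = -0.75 < 0, so the root lies in [0, 0.5]

[0, 0.5]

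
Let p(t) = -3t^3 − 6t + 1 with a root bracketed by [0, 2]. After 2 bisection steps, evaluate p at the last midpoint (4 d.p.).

m = 1, p(m) = -8 (−); new bracket [0, 1]
m = 0.5, p(m) = -2.375 (−); new bracket [0, 0.5]

-2.3750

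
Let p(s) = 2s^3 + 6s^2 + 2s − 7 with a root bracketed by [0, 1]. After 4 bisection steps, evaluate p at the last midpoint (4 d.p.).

p(0.5) = -4.25 < 0, so the root lies in [0.5, 1]
p(0.75) = -1.28125 < 0, so the root lies in [0.75, 1]
p(0.875) = 0.683594 > 0, so the root lies in [0.75, 0.875]
p(0.8125) = -0.3413 < 0, so the root lies in [0.8125, 0.875]

-0.3413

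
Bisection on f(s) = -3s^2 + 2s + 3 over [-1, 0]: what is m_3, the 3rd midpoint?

m = -0.5, f(m) = 1.25 (+); new bracket [-1, -0.5]
m = -0.75, f(m) = -0.1875 (−); new bracket [-0.75, -0.5]
m = -0.625, f(m) = 0.578125 (+); new bracket [-0.75, -0.625]

-0.625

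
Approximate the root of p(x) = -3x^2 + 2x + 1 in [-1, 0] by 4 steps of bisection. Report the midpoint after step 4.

-0.3125

p(-0.5) = -0.75 < 0, so the root lies in [-0.5, 0]
p(-0.25) = 0.3125 > 0, so the root lies in [-0.5, -0.25]
p(-0.375) = -0.171875 < 0, so the root lies in [-0.375, -0.25]
p(-0.3125) = 0.082 > 0, so the root lies in [-0.375, -0.3125]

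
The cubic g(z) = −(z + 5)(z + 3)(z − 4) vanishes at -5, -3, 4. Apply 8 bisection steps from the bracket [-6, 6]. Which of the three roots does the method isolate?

4

g(0) = 60 > 0, so the root lies in [0, 6]
g(3) = 48 > 0, so the root lies in [3, 6]
g(4.5) = -35.625 < 0, so the root lies in [3, 4.5]
g(3.75) = 14.7656 > 0, so the root lies in [3.75, 4.5]
g(4.125) = -8.127 < 0, so the root lies in [3.75, 4.125]
g(3.9375) = 3.8752 > 0, so the root lies in [3.9375, 4.125]
g(4.03125) = -1.9844 < 0, so the root lies in [3.9375, 4.03125]
g(3.984375) = 0.9805 > 0, so the root lies in [3.984375, 4.03125]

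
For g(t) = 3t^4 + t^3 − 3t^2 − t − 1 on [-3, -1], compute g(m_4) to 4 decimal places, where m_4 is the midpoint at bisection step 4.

midpoint -2: g = 29 > 0 → [-2, -1]
midpoint -1.5: g = 5.5625 > 0 → [-1.5, -1]
midpoint -1.25: g = 0.933594 > 0 → [-1.25, -1]
midpoint -1.125: g = -0.2903 < 0 → [-1.25, -1.125]

-0.2903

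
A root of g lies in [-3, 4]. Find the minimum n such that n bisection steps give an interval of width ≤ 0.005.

Width after n steps is 7/2^n. Need 2^n ≥ 7/0.005 = 1400.
2^10 = 1024 < 1400 ≤ 2^11 = 2048, so n = 11.

11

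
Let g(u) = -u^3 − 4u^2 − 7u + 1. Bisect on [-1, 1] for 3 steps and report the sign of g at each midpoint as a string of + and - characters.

g(0) = 1 > 0, so the root lies in [0, 1]
g(0.5) = -3.625 < 0, so the root lies in [0, 0.5]
g(0.25) = -1.015625 < 0, so the root lies in [0, 0.25]

+--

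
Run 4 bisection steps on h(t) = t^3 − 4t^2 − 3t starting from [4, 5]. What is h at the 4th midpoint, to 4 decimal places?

h(4.5) = -3.375 < 0, so the root lies in [4.5, 5]
h(4.75) = 2.671875 > 0, so the root lies in [4.5, 4.75]
h(4.625) = -0.505859 < 0, so the root lies in [4.625, 4.75]
h(4.6875) = 1.0437 > 0, so the root lies in [4.625, 4.6875]

1.0437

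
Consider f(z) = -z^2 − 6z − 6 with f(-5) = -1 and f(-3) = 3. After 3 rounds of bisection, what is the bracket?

[-4.75, -4.5]

z = -4 gives f = 2, positive; keep [-5, -4]
z = -4.5 gives f = 0.75, positive; keep [-5, -4.5]
z = -4.75 gives f = -0.0625, negative; keep [-4.75, -4.5]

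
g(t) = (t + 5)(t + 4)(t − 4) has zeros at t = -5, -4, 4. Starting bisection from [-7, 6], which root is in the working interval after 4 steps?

midpoint -0.5: g = -70.875 < 0 → [-0.5, 6]
midpoint 2.75: g = -65.390625 < 0 → [2.75, 6]
midpoint 4.375: g = 29.443359 > 0 → [2.75, 4.375]
midpoint 3.5625: g = -28.3298 < 0 → [3.5625, 4.375]

4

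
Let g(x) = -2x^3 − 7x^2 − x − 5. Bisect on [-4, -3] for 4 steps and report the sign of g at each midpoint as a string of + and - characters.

-+++

g(-3.5) = -1.5 < 0, so the root lies in [-4, -3.5]
g(-3.75) = 5.78125 > 0, so the root lies in [-3.75, -3.5]
g(-3.625) = 1.910156 > 0, so the root lies in [-3.625, -3.5]
g(-3.5625) = 0.1489 > 0, so the root lies in [-3.5625, -3.5]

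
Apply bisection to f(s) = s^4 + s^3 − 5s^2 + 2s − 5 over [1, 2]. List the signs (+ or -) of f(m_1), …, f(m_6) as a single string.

--+---

f(1.5) = -4.8125 < 0, so the root lies in [1.5, 2]
f(1.75) = -2.074219 < 0, so the root lies in [1.75, 2]
f(1.875) = 0.123291 > 0, so the root lies in [1.75, 1.875]
f(1.8125) = -1.0542 < 0, so the root lies in [1.8125, 1.875]
f(1.84375) = -0.4859 < 0, so the root lies in [1.84375, 1.875]
f(1.859375) = -0.1865 < 0, so the root lies in [1.859375, 1.875]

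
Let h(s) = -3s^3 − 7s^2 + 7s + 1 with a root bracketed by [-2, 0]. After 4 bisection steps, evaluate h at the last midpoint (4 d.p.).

midpoint -1: h = -10 < 0 → [-1, 0]
midpoint -0.5: h = -3.875 < 0 → [-0.5, 0]
midpoint -0.25: h = -1.140625 < 0 → [-0.25, 0]
midpoint -0.125: h = 0.0215 > 0 → [-0.25, -0.125]

0.0215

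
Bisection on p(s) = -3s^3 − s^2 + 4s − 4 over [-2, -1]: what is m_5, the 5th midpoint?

-1.65625

m = -1.5, p(m) = -2.125 (−); new bracket [-2, -1.5]
m = -1.75, p(m) = 2.015625 (+); new bracket [-1.75, -1.5]
m = -1.625, p(m) = -0.267578 (−); new bracket [-1.75, -1.625]
m = -1.6875, p(m) = 0.8186 (+); new bracket [-1.6875, -1.625]
m = -1.65625, p(m) = 0.2619 (+); new bracket [-1.65625, -1.625]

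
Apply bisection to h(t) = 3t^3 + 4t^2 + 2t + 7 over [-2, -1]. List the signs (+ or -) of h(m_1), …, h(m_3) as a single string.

+-+

m = -1.5, h(m) = 2.875 (+); new bracket [-2, -1.5]
m = -1.75, h(m) = -0.328125 (−); new bracket [-1.75, -1.5]
m = -1.625, h(m) = 1.439453 (+); new bracket [-1.75, -1.625]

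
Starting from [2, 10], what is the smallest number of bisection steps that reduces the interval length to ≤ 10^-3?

13

Width after n steps is 8/2^n. Need 2^n ≥ 8/10^-3 = 8000.
2^12 = 4096 < 8000 ≤ 2^13 = 8192, so n = 13.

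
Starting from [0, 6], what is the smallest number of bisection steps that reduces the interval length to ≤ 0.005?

Width after n steps is 6/2^n. Need 2^n ≥ 6/0.005 = 1200.
2^10 = 1024 < 1200 ≤ 2^11 = 2048, so n = 11.

11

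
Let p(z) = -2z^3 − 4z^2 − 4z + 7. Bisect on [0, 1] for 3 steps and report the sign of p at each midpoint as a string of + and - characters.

++-

p(0.5) = 3.75 > 0, so the root lies in [0.5, 1]
p(0.75) = 0.90625 > 0, so the root lies in [0.75, 1]
p(0.875) = -0.902344 < 0, so the root lies in [0.75, 0.875]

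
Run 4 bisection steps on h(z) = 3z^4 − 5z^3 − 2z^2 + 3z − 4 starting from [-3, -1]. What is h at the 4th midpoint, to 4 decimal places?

2.0183

midpoint -2: h = 70 > 0 → [-2, -1]
midpoint -1.5: h = 19.0625 > 0 → [-1.5, -1]
midpoint -1.25: h = 6.214844 > 0 → [-1.25, -1]
midpoint -1.125: h = 2.0183 > 0 → [-1.125, -1]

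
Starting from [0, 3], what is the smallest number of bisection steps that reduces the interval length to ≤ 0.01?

Width after n steps is 3/2^n. Need 2^n ≥ 3/0.01 = 300.
2^8 = 256 < 300 ≤ 2^9 = 512, so n = 9.

9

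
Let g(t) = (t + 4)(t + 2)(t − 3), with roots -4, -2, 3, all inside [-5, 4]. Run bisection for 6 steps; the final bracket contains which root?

3

g(-0.5) = -18.375 < 0, so the root lies in [-0.5, 4]
g(1.75) = -26.953125 < 0, so the root lies in [1.75, 4]
g(2.875) = -4.189453 < 0, so the root lies in [2.875, 4]
g(3.4375) = 17.6931 > 0, so the root lies in [2.875, 3.4375]
g(3.15625) = 5.7655 > 0, so the root lies in [2.875, 3.15625]
g(3.015625) = 0.5498 > 0, so the root lies in [2.875, 3.015625]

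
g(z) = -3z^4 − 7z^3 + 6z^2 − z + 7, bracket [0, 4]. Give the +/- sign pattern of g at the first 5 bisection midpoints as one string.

g(2) = -75 < 0, so the root lies in [0, 2]
g(1) = 2 > 0, so the root lies in [1, 2]
g(1.5) = -19.8125 < 0, so the root lies in [1, 1.5]
g(1.25) = -5.8711 < 0, so the root lies in [1, 1.25]
g(1.125) = -1.3035 < 0, so the root lies in [1, 1.125]

-+---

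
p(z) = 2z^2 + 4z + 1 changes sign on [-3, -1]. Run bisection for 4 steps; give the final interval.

z = -2 gives p = 1, positive; keep [-2, -1]
z = -1.5 gives p = -0.5, negative; keep [-2, -1.5]
z = -1.75 gives p = 0.125, positive; keep [-1.75, -1.5]
z = -1.625 gives p = -0.2188, negative; keep [-1.75, -1.625]

[-1.75, -1.625]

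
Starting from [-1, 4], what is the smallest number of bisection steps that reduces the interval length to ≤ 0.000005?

Width after n steps is 5/2^n. Need 2^n ≥ 5/0.000005 = 1000000.
2^19 = 524288 < 1000000 ≤ 2^20 = 1048576, so n = 20.

20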